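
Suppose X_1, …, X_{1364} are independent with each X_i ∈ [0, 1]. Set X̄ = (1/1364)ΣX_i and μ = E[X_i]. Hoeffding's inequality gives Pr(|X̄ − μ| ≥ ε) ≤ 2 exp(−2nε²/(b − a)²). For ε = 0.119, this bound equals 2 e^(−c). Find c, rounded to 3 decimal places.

38.631

c = 2nε²/(b − a)² = 2·1364·0.119² / 1² = 38.6312.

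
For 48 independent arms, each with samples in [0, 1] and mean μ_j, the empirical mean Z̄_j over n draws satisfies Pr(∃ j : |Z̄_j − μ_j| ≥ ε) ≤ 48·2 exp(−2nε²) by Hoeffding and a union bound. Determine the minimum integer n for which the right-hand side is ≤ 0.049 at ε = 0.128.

232

Need 2·48·exp(−2nε²) ≤ 0.049, i.e. exp(−2nε²) ≤ 0.049/96.
So 2nε² ≥ ln(96/0.049) = 7.580283.
Hence n ≥ 7.580283/(2·0.128²) = 231.332.
The smallest integer n is 232.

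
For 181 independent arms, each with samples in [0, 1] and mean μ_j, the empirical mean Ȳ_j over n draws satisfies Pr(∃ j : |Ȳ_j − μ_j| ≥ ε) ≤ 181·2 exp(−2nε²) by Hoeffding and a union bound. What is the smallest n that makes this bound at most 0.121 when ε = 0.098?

417

Need 2·181·exp(−2nε²) ≤ 0.121, i.e. exp(−2nε²) ≤ 0.121/362.
So 2nε² ≥ ln(362/0.121) = 8.003609.
Hence n ≥ 8.003609/(2·0.098²) = 416.681.
The smallest integer n is 417.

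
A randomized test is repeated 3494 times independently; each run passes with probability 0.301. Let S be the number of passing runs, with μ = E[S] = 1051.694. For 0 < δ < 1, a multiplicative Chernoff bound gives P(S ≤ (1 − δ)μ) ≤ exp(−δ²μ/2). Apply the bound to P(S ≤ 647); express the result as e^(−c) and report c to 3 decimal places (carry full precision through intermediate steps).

77.864

Write 647 = (1 − δ)μ, so δ = 1 − 647/1051.694 = 0.384802…
Then the exponent is δ²μ/2 = (μ − 647)²/(2μ) = 77.863539.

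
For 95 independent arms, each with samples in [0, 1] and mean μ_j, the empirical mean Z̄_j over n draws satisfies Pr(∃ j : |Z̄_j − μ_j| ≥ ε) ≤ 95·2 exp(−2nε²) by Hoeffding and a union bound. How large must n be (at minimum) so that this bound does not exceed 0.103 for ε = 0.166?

Need 2·95·exp(−2nε²) ≤ 0.103, i.e. exp(−2nε²) ≤ 0.103/190.
So 2nε² ≥ ln(190/0.103) = 7.520050.
Hence n ≥ 7.520050/(2·0.166²) = 136.450.
The smallest integer n is 137.

137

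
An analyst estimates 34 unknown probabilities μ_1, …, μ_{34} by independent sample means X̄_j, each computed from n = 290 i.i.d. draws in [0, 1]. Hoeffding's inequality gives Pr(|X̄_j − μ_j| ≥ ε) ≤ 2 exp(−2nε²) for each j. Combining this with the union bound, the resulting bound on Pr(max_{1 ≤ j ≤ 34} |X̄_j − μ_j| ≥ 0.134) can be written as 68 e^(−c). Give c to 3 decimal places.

Union bound over the 34 events: Pr(max_{1 ≤ j ≤ 34} |X̄_j − μ_j| ≥ 0.134) ≤ 34·2·exp(−2nε²) = 68 exp(−2·290·0.134²).
So c = 2·290·0.134² = 10.4145.

10.414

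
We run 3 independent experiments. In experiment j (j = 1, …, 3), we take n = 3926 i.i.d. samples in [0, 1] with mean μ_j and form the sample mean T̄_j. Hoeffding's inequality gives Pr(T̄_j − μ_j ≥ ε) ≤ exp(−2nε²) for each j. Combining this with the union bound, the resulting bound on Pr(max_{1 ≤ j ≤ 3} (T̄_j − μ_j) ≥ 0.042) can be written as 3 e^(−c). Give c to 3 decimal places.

Union bound over the 3 events: Pr(max_{1 ≤ j ≤ 3} (T̄_j − μ_j) ≥ 0.042) ≤ 3·exp(−2nε²) = 3 exp(−2·3926·0.042²).
So c = 2·3926·0.042² = 13.8509.

13.851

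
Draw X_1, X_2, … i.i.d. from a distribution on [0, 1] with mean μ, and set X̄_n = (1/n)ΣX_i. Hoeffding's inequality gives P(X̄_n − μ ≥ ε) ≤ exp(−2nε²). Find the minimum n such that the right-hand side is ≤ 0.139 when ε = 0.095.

110

Require exp(−2nε²) ≤ 0.139, i.e. 2nε² ≥ ln(1/0.139) = 1.973281.
So n ≥ 1.973281 / (2·0.095²) = 109.323.
The smallest integer n is 110.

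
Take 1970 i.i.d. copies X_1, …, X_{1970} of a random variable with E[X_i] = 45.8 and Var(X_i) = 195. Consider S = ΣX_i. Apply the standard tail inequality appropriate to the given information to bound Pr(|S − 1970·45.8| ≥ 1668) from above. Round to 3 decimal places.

With mean and variance of each term known, Chebyshev's inequality bounds the deviation of the sum (or sample mean).
Var(S) = n·Var(X_i) = 1970·195 = 384150.
Chebyshev: Pr(|S − 1970·45.8| ≥ 1668) ≤ Var(S)/1668² = 384150/2782224 = 0.1381.

0.138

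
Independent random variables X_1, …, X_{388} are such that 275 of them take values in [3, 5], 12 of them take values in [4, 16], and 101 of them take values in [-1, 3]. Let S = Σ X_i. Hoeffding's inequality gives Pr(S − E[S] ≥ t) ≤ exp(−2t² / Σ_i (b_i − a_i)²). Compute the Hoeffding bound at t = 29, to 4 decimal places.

Σ(b_i − a_i)² = 275·2² + 12·12² + 101·4² = 4444.
Exponent = 2·29² / 4444 = 0.37849.
Bound = exp(−0.37849) = 0.68490.

0.6849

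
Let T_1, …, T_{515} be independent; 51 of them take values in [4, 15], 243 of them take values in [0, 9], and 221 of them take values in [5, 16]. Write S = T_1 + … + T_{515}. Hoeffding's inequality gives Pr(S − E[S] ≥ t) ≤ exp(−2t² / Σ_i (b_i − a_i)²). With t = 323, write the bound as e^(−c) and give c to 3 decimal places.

3.967

Σ(b_i − a_i)² = 51·11² + 243·9² + 221·11² = 52595.
c = 2t² / 52595 = 2·323² / 52595 = 3.9673.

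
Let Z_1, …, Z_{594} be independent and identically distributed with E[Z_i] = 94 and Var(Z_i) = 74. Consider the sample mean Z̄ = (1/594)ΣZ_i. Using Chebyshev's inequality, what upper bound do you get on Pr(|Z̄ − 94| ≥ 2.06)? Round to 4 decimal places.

0.0294

Var(Z̄) = Var(Z_i)/n = 74/594 = 0.12458.
Chebyshev: Pr(|Z̄ − 94| ≥ 2.06) ≤ Var(Z̄)/(2.06)² = 74/(594·2.06²) = 0.0294.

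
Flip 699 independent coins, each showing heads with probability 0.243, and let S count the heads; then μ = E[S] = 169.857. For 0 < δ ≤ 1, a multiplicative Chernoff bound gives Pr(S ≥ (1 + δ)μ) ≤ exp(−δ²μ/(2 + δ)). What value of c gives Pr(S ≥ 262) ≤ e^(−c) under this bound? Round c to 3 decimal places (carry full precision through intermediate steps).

19.660

Write 262 = (1 + δ)μ, so δ = 262/169.857 − 1 = 0.542474…
Then the exponent is δ²μ/(2 + δ) = (262 − μ)² / (μ·(2 + δ)) = 19.660055.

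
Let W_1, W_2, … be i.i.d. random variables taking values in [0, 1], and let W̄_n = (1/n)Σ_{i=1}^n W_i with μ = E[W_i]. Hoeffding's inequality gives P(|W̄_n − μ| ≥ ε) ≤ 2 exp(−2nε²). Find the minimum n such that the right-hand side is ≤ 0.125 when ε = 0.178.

44

Require 2·exp(−2nε²) ≤ 0.125, i.e. 2nε² ≥ ln(2/0.125) = 2.772589.
So n ≥ 2.772589 / (2·0.178²) = 43.754.
The smallest integer n is 44.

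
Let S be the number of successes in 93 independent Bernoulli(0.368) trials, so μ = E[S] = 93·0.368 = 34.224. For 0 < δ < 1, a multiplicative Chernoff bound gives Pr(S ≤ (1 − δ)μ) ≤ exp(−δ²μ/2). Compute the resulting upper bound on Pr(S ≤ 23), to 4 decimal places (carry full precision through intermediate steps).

Write 23 = (1 − δ)μ, so δ = 1 − 23/34.224 = 0.327957…
Then the exponent is δ²μ/2 = (μ − 23)²/(2μ) = 1.840495.
Bound = exp(−1.840495) = 0.15874.

0.1587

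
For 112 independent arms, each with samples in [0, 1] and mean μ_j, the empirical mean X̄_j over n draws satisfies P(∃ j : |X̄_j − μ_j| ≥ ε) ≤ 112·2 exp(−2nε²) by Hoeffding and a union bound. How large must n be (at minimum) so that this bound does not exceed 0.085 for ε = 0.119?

279

Need 2·112·exp(−2nε²) ≤ 0.085, i.e. exp(−2nε²) ≤ 0.085/224.
So 2nε² ≥ ln(224/0.085) = 7.876750.
Hence n ≥ 7.876750/(2·0.119²) = 278.114.
The smallest integer n is 279.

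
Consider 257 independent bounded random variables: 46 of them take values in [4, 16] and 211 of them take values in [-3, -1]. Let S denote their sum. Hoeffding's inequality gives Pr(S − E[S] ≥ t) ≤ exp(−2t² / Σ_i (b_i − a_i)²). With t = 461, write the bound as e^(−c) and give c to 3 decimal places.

56.915

Σ(b_i − a_i)² = 46·12² + 211·2² = 7468.
c = 2t² / 7468 = 2·461² / 7468 = 56.9151.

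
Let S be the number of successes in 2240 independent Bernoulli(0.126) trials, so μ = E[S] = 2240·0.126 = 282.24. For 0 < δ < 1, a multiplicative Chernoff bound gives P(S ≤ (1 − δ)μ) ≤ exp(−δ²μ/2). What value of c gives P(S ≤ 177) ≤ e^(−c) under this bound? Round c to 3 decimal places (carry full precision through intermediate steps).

Write 177 = (1 − δ)μ, so δ = 1 − 177/282.24 = 0.3728741…
Then the exponent is δ²μ/2 = (μ − 177)²/(2μ) = 19.620638.

19.621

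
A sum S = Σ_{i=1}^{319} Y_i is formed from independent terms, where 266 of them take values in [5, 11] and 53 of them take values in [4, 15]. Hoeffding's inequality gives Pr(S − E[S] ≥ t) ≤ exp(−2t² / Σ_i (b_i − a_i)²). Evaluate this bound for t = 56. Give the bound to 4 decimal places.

Σ(b_i − a_i)² = 266·6² + 53·11² = 15989.
Exponent = 2·56² / 15989 = 0.39227.
Bound = exp(−0.39227) = 0.67552.

0.6755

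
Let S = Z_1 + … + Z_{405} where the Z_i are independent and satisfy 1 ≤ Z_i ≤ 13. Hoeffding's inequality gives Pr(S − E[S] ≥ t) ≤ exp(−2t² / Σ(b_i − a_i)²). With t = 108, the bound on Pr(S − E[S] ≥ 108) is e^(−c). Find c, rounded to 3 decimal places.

Σ(b_i − a_i)² = 405·(12)² = 58320.
c = 2t²/58320 = 2·108²/58320 = 0.4000.

0.400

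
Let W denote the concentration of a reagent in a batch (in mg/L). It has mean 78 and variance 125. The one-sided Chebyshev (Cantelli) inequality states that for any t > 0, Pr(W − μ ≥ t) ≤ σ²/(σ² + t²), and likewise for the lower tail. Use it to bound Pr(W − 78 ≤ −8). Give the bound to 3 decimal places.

0.661

Here σ² = 125 and t = 8, so σ² + t² = 189.
Cantelli's bound: 125/189 = 0.6614.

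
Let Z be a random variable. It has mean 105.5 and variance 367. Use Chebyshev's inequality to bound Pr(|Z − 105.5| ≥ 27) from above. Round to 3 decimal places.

0.503

Chebyshev: Pr(|Z − μ| ≥ t) ≤ Var(Z)/t².
Bound = 367 / 729 = 0.5034.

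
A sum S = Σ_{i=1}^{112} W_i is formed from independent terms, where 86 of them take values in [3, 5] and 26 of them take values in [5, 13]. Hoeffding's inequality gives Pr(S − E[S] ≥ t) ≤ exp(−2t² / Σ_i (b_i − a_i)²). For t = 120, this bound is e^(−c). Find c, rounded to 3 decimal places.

Σ(b_i − a_i)² = 86·2² + 26·8² = 2008.
c = 2t² / 2008 = 2·120² / 2008 = 14.3426.

14.343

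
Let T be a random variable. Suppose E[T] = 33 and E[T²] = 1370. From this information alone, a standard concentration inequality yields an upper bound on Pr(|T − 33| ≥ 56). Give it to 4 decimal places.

The first two moments determine the variance, so Chebyshev's inequality is the sharpest standard bound available.
Var(T) = E[T²] − (E[T])² = 1370 − 1089 = 281.
Chebyshev's inequality: Pr(|T − μ| ≥ t) ≤ Var(T)/t² = 281/3136 = 0.0896.

0.0896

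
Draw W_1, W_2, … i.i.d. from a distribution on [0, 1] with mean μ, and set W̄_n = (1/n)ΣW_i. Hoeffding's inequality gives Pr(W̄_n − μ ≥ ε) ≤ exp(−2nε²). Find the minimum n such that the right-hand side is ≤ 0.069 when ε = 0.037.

Require exp(−2nε²) ≤ 0.069, i.e. 2nε² ≥ ln(1/0.069) = 2.673649.
So n ≥ 2.673649 / (2·0.037²) = 976.497.
The smallest integer n is 977.

977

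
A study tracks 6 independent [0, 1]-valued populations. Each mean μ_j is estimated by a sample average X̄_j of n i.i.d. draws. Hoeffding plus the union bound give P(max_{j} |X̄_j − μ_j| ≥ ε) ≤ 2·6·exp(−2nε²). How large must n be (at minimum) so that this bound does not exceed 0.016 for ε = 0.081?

505

Need 2·6·exp(−2nε²) ≤ 0.016, i.e. exp(−2nε²) ≤ 0.016/12.
So 2nε² ≥ ln(12/0.016) = 6.620073.
Hence n ≥ 6.620073/(2·0.081²) = 504.502.
The smallest integer n is 505.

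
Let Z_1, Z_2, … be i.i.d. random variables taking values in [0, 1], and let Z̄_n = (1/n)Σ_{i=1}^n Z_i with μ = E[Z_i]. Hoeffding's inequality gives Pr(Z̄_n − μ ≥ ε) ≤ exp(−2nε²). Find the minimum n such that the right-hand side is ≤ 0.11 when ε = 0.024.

1917

Require exp(−2nε²) ≤ 0.11, i.e. 2nε² ≥ ln(1/0.11) = 2.207275.
So n ≥ 2.207275 / (2·0.024²) = 1916.037.
The smallest integer n is 1917.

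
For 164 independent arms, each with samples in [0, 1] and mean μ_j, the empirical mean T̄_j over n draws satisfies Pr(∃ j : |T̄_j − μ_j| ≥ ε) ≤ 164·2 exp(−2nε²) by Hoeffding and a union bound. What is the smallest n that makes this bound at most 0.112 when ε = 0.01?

39912

Need 2·164·exp(−2nε²) ≤ 0.112, i.e. exp(−2nε²) ≤ 0.112/328.
So 2nε² ≥ ln(328/0.112) = 7.982270.
Hence n ≥ 7.982270/(2·0.01²) = 39911.350.
The smallest integer n is 39912.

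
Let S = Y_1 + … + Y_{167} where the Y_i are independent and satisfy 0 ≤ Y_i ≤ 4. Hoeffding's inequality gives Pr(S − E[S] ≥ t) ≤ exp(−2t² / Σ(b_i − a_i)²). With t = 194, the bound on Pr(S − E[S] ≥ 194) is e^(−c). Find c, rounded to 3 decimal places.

28.171

Σ(b_i − a_i)² = 167·(4)² = 2672.
c = 2t²/2672 = 2·194²/2672 = 28.1707.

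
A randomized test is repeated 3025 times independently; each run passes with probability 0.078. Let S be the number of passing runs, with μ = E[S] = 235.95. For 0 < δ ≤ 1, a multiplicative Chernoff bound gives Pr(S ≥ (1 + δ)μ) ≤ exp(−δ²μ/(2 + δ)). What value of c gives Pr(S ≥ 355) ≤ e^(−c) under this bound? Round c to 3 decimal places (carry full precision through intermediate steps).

Write 355 = (1 + δ)μ, so δ = 355/235.95 − 1 = 0.5045561…
Then the exponent is δ²μ/(2 + δ) = (355 − μ)² / (μ·(2 + δ)) = 23.983252.

23.983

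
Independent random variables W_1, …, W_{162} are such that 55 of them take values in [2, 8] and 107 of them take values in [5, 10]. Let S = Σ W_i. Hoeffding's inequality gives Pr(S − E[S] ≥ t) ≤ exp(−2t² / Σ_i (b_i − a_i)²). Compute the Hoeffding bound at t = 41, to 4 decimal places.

0.4857

Σ(b_i − a_i)² = 55·6² + 107·5² = 4655.
Exponent = 2·41² / 4655 = 0.72223.
Bound = exp(−0.72223) = 0.48567.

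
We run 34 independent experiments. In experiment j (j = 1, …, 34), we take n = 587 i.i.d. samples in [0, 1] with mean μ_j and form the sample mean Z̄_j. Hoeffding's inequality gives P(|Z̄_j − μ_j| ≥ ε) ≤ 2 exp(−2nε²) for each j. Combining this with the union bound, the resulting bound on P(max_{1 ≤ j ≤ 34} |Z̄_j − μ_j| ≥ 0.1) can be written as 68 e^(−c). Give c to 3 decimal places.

11.740

Union bound over the 34 events: P(max_{1 ≤ j ≤ 34} |Z̄_j − μ_j| ≥ 0.1) ≤ 34·2·exp(−2nε²) = 68 exp(−2·587·0.1²).
So c = 2·587·0.1² = 11.7400.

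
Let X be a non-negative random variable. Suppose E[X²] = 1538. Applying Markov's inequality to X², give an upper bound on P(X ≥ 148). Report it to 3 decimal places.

Since X ≥ 0, the event {X ≥ 148} is the same as {X² ≥ 21904}.
Markov's inequality applied to X² gives P(X² ≥ 21904) ≤ E[X²]/21904 = 1538/21904 = 0.0702.

0.070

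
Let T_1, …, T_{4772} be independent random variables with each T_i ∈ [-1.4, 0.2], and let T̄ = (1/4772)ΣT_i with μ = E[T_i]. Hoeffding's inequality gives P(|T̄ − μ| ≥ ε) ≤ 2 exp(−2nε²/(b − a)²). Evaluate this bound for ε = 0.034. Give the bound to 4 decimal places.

0.0269

Exponent: 2nε²/(b − a)² = 2·4772·0.034² / 1.6² = 4.30971.
Bound = 2·exp(−4.30971) = 0.02687.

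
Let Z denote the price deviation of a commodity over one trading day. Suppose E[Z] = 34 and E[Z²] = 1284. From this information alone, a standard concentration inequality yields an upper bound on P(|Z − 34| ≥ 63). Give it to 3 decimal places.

The first two moments determine the variance, so Chebyshev's inequality is the sharpest standard bound available.
Var(Z) = E[Z²] − (E[Z])² = 1284 − 1156 = 128.
Chebyshev's inequality: P(|Z − μ| ≥ t) ≤ Var(Z)/t² = 128/3969 = 0.0322.

0.032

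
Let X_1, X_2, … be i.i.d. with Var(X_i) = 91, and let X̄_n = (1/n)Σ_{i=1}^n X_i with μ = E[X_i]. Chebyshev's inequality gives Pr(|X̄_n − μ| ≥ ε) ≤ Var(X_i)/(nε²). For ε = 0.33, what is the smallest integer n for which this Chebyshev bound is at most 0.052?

Require 91/(n·0.33²) ≤ 0.052, i.e. n ≥ 91/(0.052·0.33²) = 16069.789.
The smallest integer n is 16070.

16070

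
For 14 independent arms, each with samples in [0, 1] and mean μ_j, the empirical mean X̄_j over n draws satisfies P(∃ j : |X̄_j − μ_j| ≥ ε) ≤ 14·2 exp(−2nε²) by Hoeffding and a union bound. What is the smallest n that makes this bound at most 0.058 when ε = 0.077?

522

Need 2·14·exp(−2nε²) ≤ 0.058, i.e. exp(−2nε²) ≤ 0.058/28.
So 2nε² ≥ ln(28/0.058) = 6.179517.
Hence n ≥ 6.179517/(2·0.077²) = 521.126.
The smallest integer n is 522.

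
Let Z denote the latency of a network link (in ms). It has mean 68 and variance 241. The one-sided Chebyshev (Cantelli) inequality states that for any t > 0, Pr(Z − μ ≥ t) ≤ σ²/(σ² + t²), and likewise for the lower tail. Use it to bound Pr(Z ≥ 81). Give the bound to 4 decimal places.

0.5878

Here σ² = 241 and t = 13, so σ² + t² = 410.
Cantelli's bound: 241/410 = 0.5878.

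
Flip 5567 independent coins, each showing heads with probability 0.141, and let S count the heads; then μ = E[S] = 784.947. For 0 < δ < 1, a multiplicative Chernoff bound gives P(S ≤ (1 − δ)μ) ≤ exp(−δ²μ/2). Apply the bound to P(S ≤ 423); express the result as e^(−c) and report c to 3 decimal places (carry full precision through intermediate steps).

Write 423 = (1 − δ)μ, so δ = 1 − 423/784.947 = 0.4611101…
Then the exponent is δ²μ/2 = (μ − 423)²/(2μ) = 83.448711.

83.449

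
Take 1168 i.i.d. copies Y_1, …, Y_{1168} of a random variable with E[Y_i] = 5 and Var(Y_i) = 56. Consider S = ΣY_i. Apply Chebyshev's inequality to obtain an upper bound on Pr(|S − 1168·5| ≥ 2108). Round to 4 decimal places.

0.0147

Var(S) = n·Var(Y_i) = 1168·56 = 65408.
Chebyshev: Pr(|S − 1168·5| ≥ 2108) ≤ Var(S)/2108² = 65408/4443664 = 0.0147.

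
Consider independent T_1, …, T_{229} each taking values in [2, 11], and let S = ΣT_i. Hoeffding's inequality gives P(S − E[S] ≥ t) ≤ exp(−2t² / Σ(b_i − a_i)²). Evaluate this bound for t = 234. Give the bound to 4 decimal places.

Σ(b_i − a_i)² = 229·(9)² = 18549.
Exponent = 2·234²/18549 = 5.9039.
Bound = exp(−5.9039) = 0.00273.

0.0027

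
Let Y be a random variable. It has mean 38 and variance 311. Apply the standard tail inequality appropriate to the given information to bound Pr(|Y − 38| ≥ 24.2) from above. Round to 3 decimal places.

Mean and variance are known, so Chebyshev's inequality applies.
Chebyshev: Pr(|Y − μ| ≥ t) ≤ Var(Y)/t².
Bound = 311 / 585.64 = 0.5310.

0.531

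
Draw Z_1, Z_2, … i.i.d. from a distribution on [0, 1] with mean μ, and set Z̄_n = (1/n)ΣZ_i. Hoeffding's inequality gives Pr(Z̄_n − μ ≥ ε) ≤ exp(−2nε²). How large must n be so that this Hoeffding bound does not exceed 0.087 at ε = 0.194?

Require exp(−2nε²) ≤ 0.087, i.e. 2nε² ≥ ln(1/0.087) = 2.441847.
So n ≥ 2.441847 / (2·0.194²) = 32.440.
The smallest integer n is 33.

33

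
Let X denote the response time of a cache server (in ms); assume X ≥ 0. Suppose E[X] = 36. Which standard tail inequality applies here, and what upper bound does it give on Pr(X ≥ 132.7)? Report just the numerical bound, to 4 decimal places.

Only the mean of a non-negative variable is known, so Markov's inequality is the applicable tail bound.
Markov's inequality: for a non-negative random variable, Pr(X ≥ a) ≤ E[X]/a.
Here E[X] = 36 and a = 132.7, so the bound is 36/132.7 = 0.2713.

0.2713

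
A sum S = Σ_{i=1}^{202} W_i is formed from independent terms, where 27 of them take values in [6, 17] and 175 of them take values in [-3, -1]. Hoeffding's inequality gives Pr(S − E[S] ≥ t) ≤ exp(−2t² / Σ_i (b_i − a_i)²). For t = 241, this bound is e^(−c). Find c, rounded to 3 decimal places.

Σ(b_i − a_i)² = 27·11² + 175·2² = 3967.
c = 2t² / 3967 = 2·241² / 3967 = 29.2821.

29.282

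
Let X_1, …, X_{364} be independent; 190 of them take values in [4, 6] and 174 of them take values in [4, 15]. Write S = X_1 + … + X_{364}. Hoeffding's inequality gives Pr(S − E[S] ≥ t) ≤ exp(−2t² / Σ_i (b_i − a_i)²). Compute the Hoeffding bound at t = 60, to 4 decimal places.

Σ(b_i − a_i)² = 190·2² + 174·11² = 21814.
Exponent = 2·60² / 21814 = 0.33006.
Bound = exp(−0.33006) = 0.71888.

0.7189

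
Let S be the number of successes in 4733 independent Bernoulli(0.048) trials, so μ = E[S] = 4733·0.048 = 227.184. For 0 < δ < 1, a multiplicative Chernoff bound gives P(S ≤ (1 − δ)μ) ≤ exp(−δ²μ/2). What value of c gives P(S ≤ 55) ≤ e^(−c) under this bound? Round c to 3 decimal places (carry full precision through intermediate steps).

65.250

Write 55 = (1 − δ)μ, so δ = 1 − 55/227.184 = 0.7579055…
Then the exponent is δ²μ/2 = (μ − 55)²/(2μ) = 65.249599.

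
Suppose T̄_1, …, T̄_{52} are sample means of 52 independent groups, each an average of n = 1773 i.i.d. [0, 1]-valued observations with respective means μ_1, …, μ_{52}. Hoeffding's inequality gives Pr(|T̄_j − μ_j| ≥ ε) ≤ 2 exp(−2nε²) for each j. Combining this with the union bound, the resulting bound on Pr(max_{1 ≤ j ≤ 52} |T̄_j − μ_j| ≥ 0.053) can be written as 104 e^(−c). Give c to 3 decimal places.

Union bound over the 52 events: Pr(max_{1 ≤ j ≤ 52} |T̄_j − μ_j| ≥ 0.053) ≤ 52·2·exp(−2nε²) = 104 exp(−2·1773·0.053²).
So c = 2·1773·0.053² = 9.9607.

9.961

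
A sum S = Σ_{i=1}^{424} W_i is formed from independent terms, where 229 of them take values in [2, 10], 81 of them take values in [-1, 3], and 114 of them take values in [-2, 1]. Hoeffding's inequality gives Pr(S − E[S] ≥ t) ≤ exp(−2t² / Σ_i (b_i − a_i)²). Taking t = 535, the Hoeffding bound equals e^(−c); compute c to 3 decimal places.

33.717

Σ(b_i − a_i)² = 229·8² + 81·4² + 114·3² = 16978.
c = 2t² / 16978 = 2·535² / 16978 = 33.7172.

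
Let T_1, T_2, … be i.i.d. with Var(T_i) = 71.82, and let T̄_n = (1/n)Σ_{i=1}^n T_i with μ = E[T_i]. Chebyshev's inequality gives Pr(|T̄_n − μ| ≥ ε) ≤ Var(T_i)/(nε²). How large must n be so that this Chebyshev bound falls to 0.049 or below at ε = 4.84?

Require 71.82/(n·4.84²) ≤ 0.049, i.e. n ≥ 71.82/(0.049·4.84²) = 62.569.
The smallest integer n is 63.

63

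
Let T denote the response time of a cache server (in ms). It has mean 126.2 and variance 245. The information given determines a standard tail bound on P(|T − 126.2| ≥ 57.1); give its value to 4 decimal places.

Mean and variance are known, so Chebyshev's inequality applies.
Chebyshev: P(|T − μ| ≥ t) ≤ Var(T)/t².
Bound = 245 / 3260.41 = 0.0751.

0.0751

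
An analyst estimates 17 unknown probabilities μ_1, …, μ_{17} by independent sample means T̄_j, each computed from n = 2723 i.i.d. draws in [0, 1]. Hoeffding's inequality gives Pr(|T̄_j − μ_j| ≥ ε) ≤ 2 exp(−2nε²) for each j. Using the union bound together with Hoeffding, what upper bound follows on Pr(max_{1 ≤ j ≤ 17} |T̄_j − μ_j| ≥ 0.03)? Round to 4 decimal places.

Per-experiment Hoeffding bound: 2·exp(−2·2723·0.03²) = 2·exp(−4.90140) = 0.014872.
Union bound over 17 events: 17·0.014872 = 0.25283.

0.2528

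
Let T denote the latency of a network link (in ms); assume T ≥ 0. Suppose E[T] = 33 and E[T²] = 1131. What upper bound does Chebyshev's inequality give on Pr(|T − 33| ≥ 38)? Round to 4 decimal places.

0.0291

Var(T) = E[T²] − (E[T])² = 1131 − 1089 = 42.
Chebyshev's inequality: Pr(|T − μ| ≥ t) ≤ Var(T)/t² = 42/1444 = 0.0291.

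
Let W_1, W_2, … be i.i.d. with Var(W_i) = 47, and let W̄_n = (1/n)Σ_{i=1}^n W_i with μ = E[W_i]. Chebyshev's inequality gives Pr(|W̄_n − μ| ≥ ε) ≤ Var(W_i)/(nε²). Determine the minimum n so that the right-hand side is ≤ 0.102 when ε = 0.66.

1058

Require 47/(n·0.66²) ≤ 0.102, i.e. n ≥ 47/(0.102·0.66²) = 1057.815.
The smallest integer n is 1058.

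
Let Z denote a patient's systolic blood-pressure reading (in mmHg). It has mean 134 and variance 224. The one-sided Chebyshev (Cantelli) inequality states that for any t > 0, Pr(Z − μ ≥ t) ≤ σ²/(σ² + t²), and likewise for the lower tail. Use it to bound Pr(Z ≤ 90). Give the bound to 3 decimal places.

Here σ² = 224 and t = 44, so σ² + t² = 2160.
Cantelli's bound: 224/2160 = 0.1037.

0.104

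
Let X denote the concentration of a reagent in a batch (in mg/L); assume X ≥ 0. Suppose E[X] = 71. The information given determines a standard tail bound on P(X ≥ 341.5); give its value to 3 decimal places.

0.208

Only the mean of a non-negative variable is known, so Markov's inequality is the applicable tail bound.
Markov's inequality: for a non-negative random variable, P(X ≥ a) ≤ E[X]/a.
Here E[X] = 71 and a = 341.5, so the bound is 71/341.5 = 0.2079.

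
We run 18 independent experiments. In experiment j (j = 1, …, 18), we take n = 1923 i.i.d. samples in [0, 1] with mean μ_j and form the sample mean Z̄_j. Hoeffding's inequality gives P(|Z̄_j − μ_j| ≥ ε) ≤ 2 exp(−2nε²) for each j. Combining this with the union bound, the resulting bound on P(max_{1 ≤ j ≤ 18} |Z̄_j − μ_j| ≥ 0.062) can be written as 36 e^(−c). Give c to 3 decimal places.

14.784

Union bound over the 18 events: P(max_{1 ≤ j ≤ 18} |Z̄_j − μ_j| ≥ 0.062) ≤ 18·2·exp(−2nε²) = 36 exp(−2·1923·0.062²).
So c = 2·1923·0.062² = 14.7840.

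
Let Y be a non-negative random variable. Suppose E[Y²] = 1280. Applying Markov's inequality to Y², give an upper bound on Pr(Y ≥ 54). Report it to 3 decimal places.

Since Y ≥ 0, the event {Y ≥ 54} is the same as {Y² ≥ 2916}.
Markov's inequality applied to Y² gives Pr(Y² ≥ 2916) ≤ E[Y²]/2916 = 1280/2916 = 0.4390.

0.439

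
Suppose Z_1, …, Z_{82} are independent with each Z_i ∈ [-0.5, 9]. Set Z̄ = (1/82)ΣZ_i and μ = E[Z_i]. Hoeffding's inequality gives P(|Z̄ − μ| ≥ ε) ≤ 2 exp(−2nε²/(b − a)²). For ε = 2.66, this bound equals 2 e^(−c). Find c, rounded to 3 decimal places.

12.858

c = 2nε²/(b − a)² = 2·82·2.66² / 9.5² = 12.8576.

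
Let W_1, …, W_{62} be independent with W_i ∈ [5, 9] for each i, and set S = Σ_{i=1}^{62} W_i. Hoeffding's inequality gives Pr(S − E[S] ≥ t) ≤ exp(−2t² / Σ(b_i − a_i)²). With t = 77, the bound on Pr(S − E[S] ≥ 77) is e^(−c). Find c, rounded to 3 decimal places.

11.954

Σ(b_i − a_i)² = 62·(4)² = 992.
c = 2t²/992 = 2·77²/992 = 11.9536.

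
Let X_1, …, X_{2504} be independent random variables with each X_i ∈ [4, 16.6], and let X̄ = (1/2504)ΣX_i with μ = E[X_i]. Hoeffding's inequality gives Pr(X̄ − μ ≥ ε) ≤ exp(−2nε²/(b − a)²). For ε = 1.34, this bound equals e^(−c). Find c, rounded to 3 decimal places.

56.641

c = 2nε²/(b − a)² = 2·2504·1.34² / 12.6² = 56.6412.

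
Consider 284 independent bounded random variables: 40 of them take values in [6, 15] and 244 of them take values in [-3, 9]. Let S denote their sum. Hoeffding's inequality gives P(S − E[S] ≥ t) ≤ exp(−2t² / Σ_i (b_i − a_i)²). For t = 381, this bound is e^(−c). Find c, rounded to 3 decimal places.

7.565

Σ(b_i − a_i)² = 40·9² + 244·12² = 38376.
c = 2t² / 38376 = 2·381² / 38376 = 7.5652.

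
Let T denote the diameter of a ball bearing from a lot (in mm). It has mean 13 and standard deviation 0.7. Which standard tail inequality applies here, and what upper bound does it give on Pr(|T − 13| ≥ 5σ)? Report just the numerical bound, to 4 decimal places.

0.0400

Mean and variance are known, so Chebyshev's inequality applies.
Chebyshev: Pr(|T − μ| ≥ t) ≤ Var(T)/t².
Var(T) = σ² = 0.7² = 0.49.
t = 5·0.7 = 3.5.
Bound = 0.49 / 12.25 = 0.0400.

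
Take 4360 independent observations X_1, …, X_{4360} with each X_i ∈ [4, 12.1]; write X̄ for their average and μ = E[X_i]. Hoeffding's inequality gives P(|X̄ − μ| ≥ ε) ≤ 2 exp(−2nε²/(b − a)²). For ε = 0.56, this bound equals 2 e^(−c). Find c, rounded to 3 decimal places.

c = 2nε²/(b − a)² = 2·4360·0.56² / 8.1² = 41.6795.

41.680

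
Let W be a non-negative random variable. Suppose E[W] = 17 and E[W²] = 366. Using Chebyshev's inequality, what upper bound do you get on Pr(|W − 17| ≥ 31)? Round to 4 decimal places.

Var(W) = E[W²] − (E[W])² = 366 − 289 = 77.
Chebyshev's inequality: Pr(|W − μ| ≥ t) ≤ Var(W)/t² = 77/961 = 0.0801.

0.0801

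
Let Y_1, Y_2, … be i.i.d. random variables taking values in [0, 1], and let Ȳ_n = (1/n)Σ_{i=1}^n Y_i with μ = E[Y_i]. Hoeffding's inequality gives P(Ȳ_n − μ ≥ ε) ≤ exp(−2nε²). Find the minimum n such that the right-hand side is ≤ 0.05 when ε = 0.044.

774

Require exp(−2nε²) ≤ 0.05, i.e. 2nε² ≥ ln(1/0.05) = 2.995732.
So n ≥ 2.995732 / (2·0.044²) = 773.691.
The smallest integer n is 774.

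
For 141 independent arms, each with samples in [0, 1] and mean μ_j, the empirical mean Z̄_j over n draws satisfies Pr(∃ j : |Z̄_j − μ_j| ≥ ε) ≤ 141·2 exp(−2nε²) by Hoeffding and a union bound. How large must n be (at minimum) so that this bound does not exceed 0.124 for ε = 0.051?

Need 2·141·exp(−2nε²) ≤ 0.124, i.e. exp(−2nε²) ≤ 0.124/282.
So 2nε² ≥ ln(282/0.124) = 7.729381.
Hence n ≥ 7.729381/(2·0.051²) = 1485.848.
The smallest integer n is 1486.

1486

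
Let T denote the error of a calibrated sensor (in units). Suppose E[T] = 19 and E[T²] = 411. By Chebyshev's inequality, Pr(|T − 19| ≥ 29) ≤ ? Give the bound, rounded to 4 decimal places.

0.0595

Var(T) = E[T²] − (E[T])² = 411 − 361 = 50.
Chebyshev's inequality: Pr(|T − μ| ≥ t) ≤ Var(T)/t² = 50/841 = 0.0595.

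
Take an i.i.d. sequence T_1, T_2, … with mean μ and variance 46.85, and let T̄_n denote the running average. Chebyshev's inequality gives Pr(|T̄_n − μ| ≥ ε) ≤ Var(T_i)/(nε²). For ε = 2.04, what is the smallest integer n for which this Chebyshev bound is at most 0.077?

147

Require 46.85/(n·2.04²) ≤ 0.077, i.e. n ≥ 46.85/(0.077·2.04²) = 146.204.
The smallest integer n is 147.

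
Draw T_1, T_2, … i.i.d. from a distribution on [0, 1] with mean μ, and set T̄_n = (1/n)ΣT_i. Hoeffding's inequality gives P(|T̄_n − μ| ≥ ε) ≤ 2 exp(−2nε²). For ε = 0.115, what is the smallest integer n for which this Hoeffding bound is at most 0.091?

117

Require 2·exp(−2nε²) ≤ 0.091, i.e. 2nε² ≥ ln(2/0.091) = 3.090043.
So n ≥ 3.090043 / (2·0.115²) = 116.826.
The smallest integer n is 117.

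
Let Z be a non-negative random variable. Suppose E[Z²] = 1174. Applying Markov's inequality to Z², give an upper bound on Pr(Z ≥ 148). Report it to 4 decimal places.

0.0536

Since Z ≥ 0, the event {Z ≥ 148} is the same as {Z² ≥ 21904}.
Markov's inequality applied to Z² gives Pr(Z² ≥ 21904) ≤ E[Z²]/21904 = 1174/21904 = 0.0536.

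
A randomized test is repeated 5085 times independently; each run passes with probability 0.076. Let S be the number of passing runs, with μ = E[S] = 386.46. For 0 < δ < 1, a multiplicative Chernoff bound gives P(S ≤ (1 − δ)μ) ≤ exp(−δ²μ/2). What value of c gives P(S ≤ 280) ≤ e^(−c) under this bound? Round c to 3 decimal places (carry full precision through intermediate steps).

Write 280 = (1 − δ)μ, so δ = 1 − 280/386.46 = 0.2754748…
Then the exponent is δ²μ/2 = (μ − 280)²/(2μ) = 14.663525.

14.664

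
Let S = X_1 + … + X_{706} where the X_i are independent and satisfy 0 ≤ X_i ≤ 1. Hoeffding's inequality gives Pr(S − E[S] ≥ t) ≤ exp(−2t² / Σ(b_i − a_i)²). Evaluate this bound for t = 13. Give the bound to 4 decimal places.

0.6196

Σ(b_i − a_i)² = 706·(1)² = 706.
Exponent = 2·13²/706 = 0.4788.
Bound = exp(−0.4788) = 0.61956.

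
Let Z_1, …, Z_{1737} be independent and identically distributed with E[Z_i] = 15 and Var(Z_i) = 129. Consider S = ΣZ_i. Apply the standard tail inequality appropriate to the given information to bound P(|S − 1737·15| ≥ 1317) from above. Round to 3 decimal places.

0.129

With mean and variance of each term known, Chebyshev's inequality bounds the deviation of the sum (or sample mean).
Var(S) = n·Var(Z_i) = 1737·129 = 224073.
Chebyshev: P(|S − 1737·15| ≥ 1317) ≤ Var(S)/1317² = 224073/1734489 = 0.1292.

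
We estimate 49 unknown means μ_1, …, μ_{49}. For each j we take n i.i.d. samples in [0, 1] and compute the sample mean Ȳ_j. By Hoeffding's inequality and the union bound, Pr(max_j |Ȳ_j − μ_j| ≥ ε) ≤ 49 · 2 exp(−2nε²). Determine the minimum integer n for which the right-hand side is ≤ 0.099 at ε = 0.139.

179

Need 2·49·exp(−2nε²) ≤ 0.099, i.e. exp(−2nε²) ≤ 0.099/98.
So 2nε² ≥ ln(98/0.099) = 6.897603.
Hence n ≥ 6.897603/(2·0.139²) = 178.500.
The smallest integer n is 179.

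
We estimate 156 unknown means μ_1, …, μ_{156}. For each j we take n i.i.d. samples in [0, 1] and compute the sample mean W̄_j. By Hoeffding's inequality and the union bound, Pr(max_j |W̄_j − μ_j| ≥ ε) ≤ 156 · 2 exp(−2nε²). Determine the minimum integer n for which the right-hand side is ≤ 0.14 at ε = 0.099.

394

Need 2·156·exp(−2nε²) ≤ 0.14, i.e. exp(−2nε²) ≤ 0.14/312.
So 2nε² ≥ ln(312/0.14) = 7.709116.
Hence n ≥ 7.709116/(2·0.099²) = 393.282.
The smallest integer n is 394.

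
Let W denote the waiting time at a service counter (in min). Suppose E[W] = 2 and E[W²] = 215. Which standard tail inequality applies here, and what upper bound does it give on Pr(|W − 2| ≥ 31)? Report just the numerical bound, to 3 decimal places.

0.220

The first two moments determine the variance, so Chebyshev's inequality is the sharpest standard bound available.
Var(W) = E[W²] − (E[W])² = 215 − 4 = 211.
Chebyshev's inequality: Pr(|W − μ| ≥ t) ≤ Var(W)/t² = 211/961 = 0.2196.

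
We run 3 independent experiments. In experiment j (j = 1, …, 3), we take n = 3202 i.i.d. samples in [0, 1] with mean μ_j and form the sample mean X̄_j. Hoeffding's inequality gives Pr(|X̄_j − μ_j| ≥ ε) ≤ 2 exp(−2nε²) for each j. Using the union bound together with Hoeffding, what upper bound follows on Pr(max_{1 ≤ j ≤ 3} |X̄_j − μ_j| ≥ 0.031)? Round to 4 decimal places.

0.0127

Per-experiment Hoeffding bound: 2·exp(−2·3202·0.031²) = 2·exp(−6.15424) = 0.0042489.
Union bound over 3 events: 3·0.0042489 = 0.01275.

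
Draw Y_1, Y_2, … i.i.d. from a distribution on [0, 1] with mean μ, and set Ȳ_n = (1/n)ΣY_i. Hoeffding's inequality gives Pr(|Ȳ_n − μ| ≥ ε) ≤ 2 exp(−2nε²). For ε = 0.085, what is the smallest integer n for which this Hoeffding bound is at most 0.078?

Require 2·exp(−2nε²) ≤ 0.078, i.e. 2nε² ≥ ln(2/0.078) = 3.244194.
So n ≥ 3.244194 / (2·0.085²) = 224.512.
The smallest integer n is 225.

225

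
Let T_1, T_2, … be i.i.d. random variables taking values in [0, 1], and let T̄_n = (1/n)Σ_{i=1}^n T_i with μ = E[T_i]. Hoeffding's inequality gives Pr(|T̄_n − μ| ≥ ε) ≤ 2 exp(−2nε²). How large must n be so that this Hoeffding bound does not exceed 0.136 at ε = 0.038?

Require 2·exp(−2nε²) ≤ 0.136, i.e. 2nε² ≥ ln(2/0.136) = 2.688248.
So n ≥ 2.688248 / (2·0.038²) = 930.834.
The smallest integer n is 931.

931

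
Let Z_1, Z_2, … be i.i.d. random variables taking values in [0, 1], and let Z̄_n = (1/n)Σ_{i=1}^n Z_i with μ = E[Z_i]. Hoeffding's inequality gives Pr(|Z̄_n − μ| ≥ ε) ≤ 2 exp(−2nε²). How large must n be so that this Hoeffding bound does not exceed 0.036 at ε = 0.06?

558

Require 2·exp(−2nε²) ≤ 0.036, i.e. 2nε² ≥ ln(2/0.036) = 4.017384.
So n ≥ 4.017384 / (2·0.06²) = 557.970.
The smallest integer n is 558.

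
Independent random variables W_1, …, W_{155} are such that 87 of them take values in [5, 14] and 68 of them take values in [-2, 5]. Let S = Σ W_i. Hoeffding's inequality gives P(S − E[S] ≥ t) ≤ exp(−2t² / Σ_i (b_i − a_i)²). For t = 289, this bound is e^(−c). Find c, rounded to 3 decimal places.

Σ(b_i − a_i)² = 87·9² + 68·7² = 10379.
c = 2t² / 10379 = 2·289² / 10379 = 16.0942.

16.094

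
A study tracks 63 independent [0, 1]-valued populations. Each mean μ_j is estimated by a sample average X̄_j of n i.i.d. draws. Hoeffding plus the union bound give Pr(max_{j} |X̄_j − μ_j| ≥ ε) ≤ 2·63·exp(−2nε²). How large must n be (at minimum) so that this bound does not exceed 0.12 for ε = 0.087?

Need 2·63·exp(−2nε²) ≤ 0.12, i.e. exp(−2nε²) ≤ 0.12/126.
So 2nε² ≥ ln(126/0.12) = 6.956545.
Hence n ≥ 6.956545/(2·0.087²) = 459.542.
The smallest integer n is 460.

460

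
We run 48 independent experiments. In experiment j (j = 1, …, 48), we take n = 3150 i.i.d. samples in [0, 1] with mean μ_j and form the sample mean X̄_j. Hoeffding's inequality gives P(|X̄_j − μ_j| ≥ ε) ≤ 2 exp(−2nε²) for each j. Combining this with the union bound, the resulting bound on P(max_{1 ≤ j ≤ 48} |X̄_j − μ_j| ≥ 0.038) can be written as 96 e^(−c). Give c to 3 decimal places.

9.097

Union bound over the 48 events: P(max_{1 ≤ j ≤ 48} |X̄_j − μ_j| ≥ 0.038) ≤ 48·2·exp(−2nε²) = 96 exp(−2·3150·0.038²).
So c = 2·3150·0.038² = 9.0972.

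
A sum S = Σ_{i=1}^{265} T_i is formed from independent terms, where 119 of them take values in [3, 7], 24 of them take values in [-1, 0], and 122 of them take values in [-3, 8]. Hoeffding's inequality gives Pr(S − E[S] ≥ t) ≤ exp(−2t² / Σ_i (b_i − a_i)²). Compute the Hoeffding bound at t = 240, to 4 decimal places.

Σ(b_i − a_i)² = 119·4² + 24·1² + 122·11² = 16690.
Exponent = 2·240² / 16690 = 6.90234.
Bound = exp(−6.90234) = 0.00101.

0.0010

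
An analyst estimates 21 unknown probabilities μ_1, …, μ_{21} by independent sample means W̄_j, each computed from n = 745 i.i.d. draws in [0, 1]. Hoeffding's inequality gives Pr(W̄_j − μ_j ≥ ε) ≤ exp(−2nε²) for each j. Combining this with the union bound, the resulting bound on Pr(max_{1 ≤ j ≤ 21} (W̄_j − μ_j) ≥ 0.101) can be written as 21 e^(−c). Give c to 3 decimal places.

Union bound over the 21 events: Pr(max_{1 ≤ j ≤ 21} (W̄_j − μ_j) ≥ 0.101) ≤ 21·exp(−2nε²) = 21 exp(−2·745·0.101²).
So c = 2·745·0.101² = 15.1995.

15.199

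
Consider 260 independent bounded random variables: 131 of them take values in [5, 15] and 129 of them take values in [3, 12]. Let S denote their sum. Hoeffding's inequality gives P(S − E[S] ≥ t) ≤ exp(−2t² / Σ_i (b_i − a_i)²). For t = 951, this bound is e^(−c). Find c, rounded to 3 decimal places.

Σ(b_i − a_i)² = 131·10² + 129·9² = 23549.
c = 2t² / 23549 = 2·951² / 23549 = 76.8101.

76.810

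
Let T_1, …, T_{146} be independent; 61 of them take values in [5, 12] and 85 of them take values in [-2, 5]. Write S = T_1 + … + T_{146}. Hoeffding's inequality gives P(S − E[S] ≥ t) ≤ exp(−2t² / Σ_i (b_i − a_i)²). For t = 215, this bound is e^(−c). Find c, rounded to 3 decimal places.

12.923

Σ(b_i − a_i)² = 61·7² + 85·7² = 7154.
c = 2t² / 7154 = 2·215² / 7154 = 12.9228.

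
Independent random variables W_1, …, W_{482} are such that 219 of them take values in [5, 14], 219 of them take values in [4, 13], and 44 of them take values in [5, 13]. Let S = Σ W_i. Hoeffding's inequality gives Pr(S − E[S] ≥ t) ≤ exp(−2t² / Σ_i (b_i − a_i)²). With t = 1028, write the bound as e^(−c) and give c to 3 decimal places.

55.193

Σ(b_i − a_i)² = 219·9² + 219·9² + 44·8² = 38294.
c = 2t² / 38294 = 2·1028² / 38294 = 55.1932.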